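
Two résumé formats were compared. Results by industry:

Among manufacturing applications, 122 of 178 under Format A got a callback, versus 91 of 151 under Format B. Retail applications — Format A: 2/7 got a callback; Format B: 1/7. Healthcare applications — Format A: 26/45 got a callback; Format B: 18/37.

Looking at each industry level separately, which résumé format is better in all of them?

Format A

Manufacturing: Format A 122/178 = 68.5%, Format B 91/151 = 60.3% → Format A
Retail: Format A 2/7 = 28.6%, Format B 1/7 = 14.3% → Format A
Healthcare: Format A 26/45 = 57.8%, Format B 18/37 = 48.6% → Format A
Format A has the higher rate in all 3 groups.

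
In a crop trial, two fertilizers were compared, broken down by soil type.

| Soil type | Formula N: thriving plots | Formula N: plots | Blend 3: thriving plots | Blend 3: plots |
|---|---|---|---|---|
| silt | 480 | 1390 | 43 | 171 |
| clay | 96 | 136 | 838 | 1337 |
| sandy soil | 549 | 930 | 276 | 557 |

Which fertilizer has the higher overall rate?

Blend 3

Silt: Formula N 480/1390 = 34.5%, Blend 3 43/171 = 25.1% → Formula N
Clay: Formula N 96/136 = 70.6%, Blend 3 838/1337 = 62.7% → Formula N
Sandy soil: Formula N 549/930 = 59.0%, Blend 3 276/557 = 49.6% → Formula N
Overall: Formula N 1125/2456 = 45.8%, Blend 3 1157/2065 = 56.0% → Blend 3
(Formula N wins every soil group but Blend 3 wins overall — Formula N's plots skew toward the low-rate silt group.)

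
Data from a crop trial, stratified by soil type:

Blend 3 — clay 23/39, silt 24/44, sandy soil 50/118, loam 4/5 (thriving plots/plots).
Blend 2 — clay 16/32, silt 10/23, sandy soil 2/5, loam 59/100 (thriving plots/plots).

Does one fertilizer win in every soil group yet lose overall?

Clay: Blend 3 23/39 = 59.0%, Blend 2 16/32 = 50.0% → Blend 3
Silt: Blend 3 24/44 = 54.5%, Blend 2 10/23 = 43.5% → Blend 3
Sandy soil: Blend 3 50/118 = 42.4%, Blend 2 2/5 = 40.0% → Blend 3
Loam: Blend 3 4/5 = 80.0%, Blend 2 59/100 = 59.0% → Blend 3
Overall: Blend 3 101/206 = 49.0%, Blend 2 87/160 = 54.4% → Blend 2
Blend 3 wins each soil group but Blend 2 wins overall — the comparison reverses. Blend 3's plots skew toward sandy soil, which has a lower base rate.

Yes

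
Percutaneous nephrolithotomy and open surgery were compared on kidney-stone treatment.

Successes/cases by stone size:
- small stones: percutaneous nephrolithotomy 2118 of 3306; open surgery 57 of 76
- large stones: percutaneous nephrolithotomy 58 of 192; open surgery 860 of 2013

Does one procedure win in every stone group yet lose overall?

Small stones: percutaneous nephrolithotomy 2118/3306 = 64.1%, open surgery 57/76 = 75.0% → open surgery
Large stones: percutaneous nephrolithotomy 58/192 = 30.2%, open surgery 860/2013 = 42.7% → open surgery
Overall: percutaneous nephrolithotomy 2176/3498 = 62.2%, open surgery 917/2089 = 43.9% → percutaneous nephrolithotomy
Open surgery wins each stone group but percutaneous nephrolithotomy wins overall — the comparison reverses. Open surgery's cases skew toward large stones, which has a lower base rate.

Yes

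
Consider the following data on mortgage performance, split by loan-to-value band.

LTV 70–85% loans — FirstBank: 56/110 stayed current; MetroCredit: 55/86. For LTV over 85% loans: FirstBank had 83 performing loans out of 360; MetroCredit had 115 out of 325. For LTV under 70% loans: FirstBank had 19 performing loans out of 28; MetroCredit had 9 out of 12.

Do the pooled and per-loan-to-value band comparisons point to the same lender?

Yes

LTV 70–85%: FirstBank 56/110 = 50.9%, MetroCredit 55/86 = 64.0% → MetroCredit
LTV over 85%: FirstBank 83/360 = 23.1%, MetroCredit 115/325 = 35.4% → MetroCredit
LTV under 70%: FirstBank 19/28 = 67.9%, MetroCredit 9/12 = 75.0% → MetroCredit
Overall: FirstBank 158/498 = 31.7%, MetroCredit 179/423 = 42.3% → MetroCredit
MetroCredit wins overall and in every loan-to-value group — no reversal.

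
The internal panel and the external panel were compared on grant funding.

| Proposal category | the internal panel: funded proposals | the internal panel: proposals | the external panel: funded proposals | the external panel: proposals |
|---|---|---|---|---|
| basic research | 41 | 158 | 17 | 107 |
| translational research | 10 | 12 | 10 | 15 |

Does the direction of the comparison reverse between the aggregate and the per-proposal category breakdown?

Basic research: the internal panel 41/158 = 25.9%, the external panel 17/107 = 15.9% → the internal panel
Translational research: the internal panel 10/12 = 83.3%, the external panel 10/15 = 66.7% → the internal panel
Overall: the internal panel 51/170 = 30.0%, the external panel 27/122 = 22.1% → the internal panel
The internal panel wins overall and in every proposal group — no reversal.

No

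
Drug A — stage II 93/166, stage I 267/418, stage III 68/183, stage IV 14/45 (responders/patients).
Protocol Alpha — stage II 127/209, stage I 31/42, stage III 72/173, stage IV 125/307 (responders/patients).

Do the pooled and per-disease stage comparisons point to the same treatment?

No

Stage II: Drug A 93/166 = 56.0%, Protocol Alpha 127/209 = 60.8% → Protocol Alpha
Stage I: Drug A 267/418 = 63.9%, Protocol Alpha 31/42 = 73.8% → Protocol Alpha
Stage III: Drug A 68/183 = 37.2%, Protocol Alpha 72/173 = 41.6% → Protocol Alpha
Stage IV: Drug A 14/45 = 31.1%, Protocol Alpha 125/307 = 40.7% → Protocol Alpha
Overall: Drug A 442/812 = 54.4%, Protocol Alpha 355/731 = 48.6% → Drug A
Protocol Alpha wins each disease group but Drug A wins overall — the comparison reverses. Protocol Alpha's patients skew toward stage IV, which has a lower base rate.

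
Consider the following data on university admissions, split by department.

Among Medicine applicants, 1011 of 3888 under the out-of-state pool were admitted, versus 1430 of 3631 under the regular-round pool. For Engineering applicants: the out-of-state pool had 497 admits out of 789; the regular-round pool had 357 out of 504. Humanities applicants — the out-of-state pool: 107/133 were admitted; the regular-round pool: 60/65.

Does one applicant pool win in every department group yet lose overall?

No

Medicine: the out-of-state pool 1011/3888 = 26.0%, the regular-round pool 1430/3631 = 39.4% → the regular-round pool
Engineering: the out-of-state pool 497/789 = 63.0%, the regular-round pool 357/504 = 70.8% → the regular-round pool
Humanities: the out-of-state pool 107/133 = 80.5%, the regular-round pool 60/65 = 92.3% → the regular-round pool
Overall: the out-of-state pool 1615/4810 = 33.6%, the regular-round pool 1847/4200 = 44.0% → the regular-round pool
The regular-round pool wins overall and in every department group — no reversal.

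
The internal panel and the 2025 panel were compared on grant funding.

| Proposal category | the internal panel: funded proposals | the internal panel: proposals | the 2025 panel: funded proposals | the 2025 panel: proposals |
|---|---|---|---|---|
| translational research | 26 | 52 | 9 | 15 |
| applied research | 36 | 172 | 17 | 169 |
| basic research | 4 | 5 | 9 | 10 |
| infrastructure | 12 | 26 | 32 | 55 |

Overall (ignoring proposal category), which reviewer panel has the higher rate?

Translational research: the internal panel 26/52 = 50.0%, the 2025 panel 9/15 = 60.0% → the 2025 panel
Applied research: the internal panel 36/172 = 20.9%, the 2025 panel 17/169 = 10.1% → the internal panel
Basic research: the internal panel 4/5 = 80.0%, the 2025 panel 9/10 = 90.0% → the 2025 panel
Infrastructure: the internal panel 12/26 = 46.2%, the 2025 panel 32/55 = 58.2% → the 2025 panel
Overall: the internal panel 78/255 = 30.6%, the 2025 panel 67/249 = 26.9% → the internal panel
(Neither sweeps every proposal group, but the internal panel has the higher pooled rate.)

the internal panel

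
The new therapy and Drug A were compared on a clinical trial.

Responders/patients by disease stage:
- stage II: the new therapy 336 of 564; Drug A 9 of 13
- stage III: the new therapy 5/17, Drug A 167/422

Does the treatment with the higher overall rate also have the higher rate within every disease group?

Stage II: the new therapy 336/564 = 59.6%, Drug A 9/13 = 69.2% → Drug A
Stage III: the new therapy 5/17 = 29.4%, Drug A 167/422 = 39.6% → Drug A
Overall: the new therapy 341/581 = 58.7%, Drug A 176/435 = 40.5% → the new therapy
Drug A wins each disease group but the new therapy wins overall — the comparison reverses. Drug A's patients skew toward stage III, which has a lower base rate.

No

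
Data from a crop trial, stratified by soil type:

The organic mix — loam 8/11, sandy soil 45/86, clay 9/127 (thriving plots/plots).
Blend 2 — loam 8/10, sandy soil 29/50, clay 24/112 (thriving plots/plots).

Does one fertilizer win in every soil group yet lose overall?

No

Loam: the organic mix 8/11 = 72.7%, Blend 2 8/10 = 80.0% → Blend 2
Sandy soil: the organic mix 45/86 = 52.3%, Blend 2 29/50 = 58.0% → Blend 2
Clay: the organic mix 9/127 = 7.1%, Blend 2 24/112 = 21.4% → Blend 2
Overall: the organic mix 62/224 = 27.7%, Blend 2 61/172 = 35.5% → Blend 2
Blend 2 wins overall and in every soil group — no reversal.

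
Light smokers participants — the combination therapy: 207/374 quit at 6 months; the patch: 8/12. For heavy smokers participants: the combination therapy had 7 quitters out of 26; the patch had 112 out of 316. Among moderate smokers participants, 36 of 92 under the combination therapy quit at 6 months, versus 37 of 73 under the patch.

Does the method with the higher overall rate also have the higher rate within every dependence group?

Light smokers: the combination therapy 207/374 = 55.3%, the patch 8/12 = 66.7% → the patch
Heavy smokers: the combination therapy 7/26 = 26.9%, the patch 112/316 = 35.4% → the patch
Moderate smokers: the combination therapy 36/92 = 39.1%, the patch 37/73 = 50.7% → the patch
Overall: the combination therapy 250/492 = 50.8%, the patch 157/401 = 39.2% → the combination therapy
The patch wins each dependence group but the combination therapy wins overall — the comparison reverses. The patch's participants skew toward heavy smokers, which has a lower base rate.

No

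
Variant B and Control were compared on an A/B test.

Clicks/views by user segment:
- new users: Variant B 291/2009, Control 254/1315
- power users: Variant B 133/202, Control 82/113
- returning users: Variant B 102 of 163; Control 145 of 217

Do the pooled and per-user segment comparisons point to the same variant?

New users: Variant B 291/2009 = 14.5%, Control 254/1315 = 19.3% → Control
Power users: Variant B 133/202 = 65.8%, Control 82/113 = 72.6% → Control
Returning users: Variant B 102/163 = 62.6%, Control 145/217 = 66.8% → Control
Overall: Variant B 526/2374 = 22.2%, Control 481/1645 = 29.2% → Control
Control wins overall and in every user group — no reversal.

Yes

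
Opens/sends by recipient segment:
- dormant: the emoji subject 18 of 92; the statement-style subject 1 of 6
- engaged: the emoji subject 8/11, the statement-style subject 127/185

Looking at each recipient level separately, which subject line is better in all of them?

Dormant: the emoji subject 18/92 = 19.6%, the statement-style subject 1/6 = 16.7% → the emoji subject
Engaged: the emoji subject 8/11 = 72.7%, the statement-style subject 127/185 = 68.6% → the emoji subject
The emoji subject has the higher rate in both groups.

the emoji subject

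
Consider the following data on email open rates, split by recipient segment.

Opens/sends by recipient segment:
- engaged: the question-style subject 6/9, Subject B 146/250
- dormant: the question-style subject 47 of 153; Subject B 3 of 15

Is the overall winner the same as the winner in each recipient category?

Engaged: the question-style subject 6/9 = 66.7%, Subject B 146/250 = 58.4% → the question-style subject
Dormant: the question-style subject 47/153 = 30.7%, Subject B 3/15 = 20.0% → the question-style subject
Overall: the question-style subject 53/162 = 32.7%, Subject B 149/265 = 56.2% → Subject B
The question-style subject wins each recipient group but Subject B wins overall — the comparison reverses. The question-style subject's sends skew toward dormant, which has a lower base rate.

No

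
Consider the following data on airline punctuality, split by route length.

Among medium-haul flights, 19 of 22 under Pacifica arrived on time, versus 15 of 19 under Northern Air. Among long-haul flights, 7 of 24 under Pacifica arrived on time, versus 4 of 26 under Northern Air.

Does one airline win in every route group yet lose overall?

No

Medium-haul: Pacifica 19/22 = 86.4%, Northern Air 15/19 = 78.9% → Pacifica
Long-haul: Pacifica 7/24 = 29.2%, Northern Air 4/26 = 15.4% → Pacifica
Overall: Pacifica 26/46 = 56.5%, Northern Air 19/45 = 42.2% → Pacifica
Pacifica wins overall and in every route group — no reversal.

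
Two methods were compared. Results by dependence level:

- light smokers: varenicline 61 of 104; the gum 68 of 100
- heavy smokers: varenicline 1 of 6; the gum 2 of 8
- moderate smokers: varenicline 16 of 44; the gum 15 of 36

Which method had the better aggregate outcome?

the gum

Light smokers: varenicline 61/104 = 58.7%, the gum 68/100 = 68.0% → the gum
Heavy smokers: varenicline 1/6 = 16.7%, the gum 2/8 = 25.0% → the gum
Moderate smokers: varenicline 16/44 = 36.4%, the gum 15/36 = 41.7% → the gum
Overall: varenicline 78/154 = 50.6%, the gum 85/144 = 59.0% → the gum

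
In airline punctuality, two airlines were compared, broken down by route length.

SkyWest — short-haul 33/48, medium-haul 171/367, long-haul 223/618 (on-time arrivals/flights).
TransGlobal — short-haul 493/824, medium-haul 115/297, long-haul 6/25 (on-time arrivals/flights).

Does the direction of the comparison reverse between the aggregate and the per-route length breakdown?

Yes

Short-haul: SkyWest 33/48 = 68.8%, TransGlobal 493/824 = 59.8% → SkyWest
Medium-haul: SkyWest 171/367 = 46.6%, TransGlobal 115/297 = 38.7% → SkyWest
Long-haul: SkyWest 223/618 = 36.1%, TransGlobal 6/25 = 24.0% → SkyWest
Overall: SkyWest 427/1033 = 41.3%, TransGlobal 614/1146 = 53.6% → TransGlobal
SkyWest wins each route group but TransGlobal wins overall — the comparison reverses. SkyWest's flights skew toward long-haul, which has a lower base rate.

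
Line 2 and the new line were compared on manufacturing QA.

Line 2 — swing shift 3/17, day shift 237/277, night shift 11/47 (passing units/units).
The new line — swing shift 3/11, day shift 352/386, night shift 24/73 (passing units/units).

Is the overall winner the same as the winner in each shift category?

Yes

Swing shift: Line 2 3/17 = 17.6%, the new line 3/11 = 27.3% → the new line
Day shift: Line 2 237/277 = 85.6%, the new line 352/386 = 91.2% → the new line
Night shift: Line 2 11/47 = 23.4%, the new line 24/73 = 32.9% → the new line
Overall: Line 2 251/341 = 73.6%, the new line 379/470 = 80.6% → the new line
The new line wins overall and in every shift group — no reversal.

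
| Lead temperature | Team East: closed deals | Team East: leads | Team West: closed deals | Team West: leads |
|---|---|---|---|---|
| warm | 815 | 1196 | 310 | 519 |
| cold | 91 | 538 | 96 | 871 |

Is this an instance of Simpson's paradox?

Warm: Team East 815/1196 = 68.1%, Team West 310/519 = 59.7% → Team East
Cold: Team East 91/538 = 16.9%, Team West 96/871 = 11.0% → Team East
Overall: Team East 906/1734 = 52.2%, Team West 406/1390 = 29.2% → Team East
Team East wins overall and in every lead group — no reversal.

No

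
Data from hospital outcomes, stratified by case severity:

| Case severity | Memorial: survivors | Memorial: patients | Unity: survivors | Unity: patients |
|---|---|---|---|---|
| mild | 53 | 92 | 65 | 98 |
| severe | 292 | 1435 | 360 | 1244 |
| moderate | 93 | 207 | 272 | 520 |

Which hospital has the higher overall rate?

Mild: Memorial 53/92 = 57.6%, Unity 65/98 = 66.3% → Unity
Severe: Memorial 292/1435 = 20.3%, Unity 360/1244 = 28.9% → Unity
Moderate: Memorial 93/207 = 44.9%, Unity 272/520 = 52.3% → Unity
Overall: Memorial 438/1734 = 25.3%, Unity 697/1862 = 37.4% → Unity

Unity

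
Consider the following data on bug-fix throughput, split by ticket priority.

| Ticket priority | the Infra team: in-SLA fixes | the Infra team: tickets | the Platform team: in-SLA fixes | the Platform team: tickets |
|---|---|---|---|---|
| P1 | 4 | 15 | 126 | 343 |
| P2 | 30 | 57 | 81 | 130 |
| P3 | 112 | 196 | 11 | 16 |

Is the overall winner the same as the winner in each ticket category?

P1: the Infra team 4/15 = 26.7%, the Platform team 126/343 = 36.7% → the Platform team
P2: the Infra team 30/57 = 52.6%, the Platform team 81/130 = 62.3% → the Platform team
P3: the Infra team 112/196 = 57.1%, the Platform team 11/16 = 68.8% → the Platform team
Overall: the Infra team 146/268 = 54.5%, the Platform team 218/489 = 44.6% → the Infra team
The Platform team wins each ticket group but the Infra team wins overall — the comparison reverses. The Platform team's tickets skew toward P1, which has a lower base rate.

No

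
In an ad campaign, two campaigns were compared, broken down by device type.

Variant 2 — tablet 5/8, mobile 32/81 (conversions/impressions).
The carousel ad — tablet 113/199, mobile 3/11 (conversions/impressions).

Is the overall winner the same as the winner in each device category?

No

Tablet: Variant 2 5/8 = 62.5%, the carousel ad 113/199 = 56.8% → Variant 2
Mobile: Variant 2 32/81 = 39.5%, the carousel ad 3/11 = 27.3% → Variant 2
Overall: Variant 2 37/89 = 41.6%, the carousel ad 116/210 = 55.2% → the carousel ad
Variant 2 wins each device group but the carousel ad wins overall — the comparison reverses. Variant 2's impressions skew toward mobile, which has a lower base rate.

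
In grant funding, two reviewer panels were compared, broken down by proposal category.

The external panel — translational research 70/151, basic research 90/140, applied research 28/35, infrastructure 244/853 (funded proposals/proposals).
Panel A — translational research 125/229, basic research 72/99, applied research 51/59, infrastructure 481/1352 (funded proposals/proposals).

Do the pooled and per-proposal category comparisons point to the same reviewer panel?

Yes

Translational research: the external panel 70/151 = 46.4%, Panel A 125/229 = 54.6% → Panel A
Basic research: the external panel 90/140 = 64.3%, Panel A 72/99 = 72.7% → Panel A
Applied research: the external panel 28/35 = 80.0%, Panel A 51/59 = 86.4% → Panel A
Infrastructure: the external panel 244/853 = 28.6%, Panel A 481/1352 = 35.6% → Panel A
Overall: the external panel 432/1179 = 36.6%, Panel A 729/1739 = 41.9% → Panel A
Panel A wins overall and in every proposal group — no reversal.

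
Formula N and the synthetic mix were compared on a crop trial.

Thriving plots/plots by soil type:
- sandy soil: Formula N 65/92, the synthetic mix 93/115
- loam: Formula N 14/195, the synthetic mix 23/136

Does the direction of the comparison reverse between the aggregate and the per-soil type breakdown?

Sandy soil: Formula N 65/92 = 70.7%, the synthetic mix 93/115 = 80.9% → the synthetic mix
Loam: Formula N 14/195 = 7.2%, the synthetic mix 23/136 = 16.9% → the synthetic mix
Overall: Formula N 79/287 = 27.5%, the synthetic mix 116/251 = 46.2% → the synthetic mix
The synthetic mix wins overall and in every soil group — no reversal.

No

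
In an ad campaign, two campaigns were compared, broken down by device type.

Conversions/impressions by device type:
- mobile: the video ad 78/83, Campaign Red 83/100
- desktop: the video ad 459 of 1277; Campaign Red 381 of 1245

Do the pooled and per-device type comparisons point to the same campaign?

Yes

Mobile: the video ad 78/83 = 94.0%, Campaign Red 83/100 = 83.0% → the video ad
Desktop: the video ad 459/1277 = 35.9%, Campaign Red 381/1245 = 30.6% → the video ad
Overall: the video ad 537/1360 = 39.5%, Campaign Red 464/1345 = 34.5% → the video ad
The video ad wins overall and in every device group — no reversal.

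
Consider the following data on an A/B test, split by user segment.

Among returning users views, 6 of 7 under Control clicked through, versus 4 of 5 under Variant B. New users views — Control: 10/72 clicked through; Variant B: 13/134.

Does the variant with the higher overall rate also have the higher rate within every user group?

Returning users: Control 6/7 = 85.7%, Variant B 4/5 = 80.0% → Control
New users: Control 10/72 = 13.9%, Variant B 13/134 = 9.7% → Control
Overall: Control 16/79 = 20.3%, Variant B 17/139 = 12.2% → Control
Control wins overall and in every user group — no reversal.

Yes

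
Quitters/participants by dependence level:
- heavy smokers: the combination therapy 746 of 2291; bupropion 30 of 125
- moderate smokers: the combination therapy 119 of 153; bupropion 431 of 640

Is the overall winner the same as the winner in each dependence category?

No

Heavy smokers: the combination therapy 746/2291 = 32.6%, bupropion 30/125 = 24.0% → the combination therapy
Moderate smokers: the combination therapy 119/153 = 77.8%, bupropion 431/640 = 67.3% → the combination therapy
Overall: the combination therapy 865/2444 = 35.4%, bupropion 461/765 = 60.3% → bupropion
The combination therapy wins each dependence group but bupropion wins overall — the comparison reverses. The combination therapy's participants skew toward heavy smokers, which has a lower base rate.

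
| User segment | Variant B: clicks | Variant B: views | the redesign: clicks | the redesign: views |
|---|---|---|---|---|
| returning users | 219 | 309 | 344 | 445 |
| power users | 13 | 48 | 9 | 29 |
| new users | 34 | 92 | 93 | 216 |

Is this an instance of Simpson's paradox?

No

Returning users: Variant B 219/309 = 70.9%, the redesign 344/445 = 77.3% → the redesign
Power users: Variant B 13/48 = 27.1%, the redesign 9/29 = 31.0% → the redesign
New users: Variant B 34/92 = 37.0%, the redesign 93/216 = 43.1% → the redesign
Overall: Variant B 266/449 = 59.2%, the redesign 446/690 = 64.6% → the redesign
The redesign wins overall and in every user group — no reversal.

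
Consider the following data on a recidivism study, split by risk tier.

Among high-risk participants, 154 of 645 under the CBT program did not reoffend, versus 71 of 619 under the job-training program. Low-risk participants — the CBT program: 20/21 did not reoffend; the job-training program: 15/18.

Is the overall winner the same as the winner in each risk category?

High-risk: the CBT program 154/645 = 23.9%, the job-training program 71/619 = 11.5% → the CBT program
Low-risk: the CBT program 20/21 = 95.2%, the job-training program 15/18 = 83.3% → the CBT program
Overall: the CBT program 174/666 = 26.1%, the job-training program 86/637 = 13.5% → the CBT program
The CBT program wins overall and in every risk group — no reversal.

Yes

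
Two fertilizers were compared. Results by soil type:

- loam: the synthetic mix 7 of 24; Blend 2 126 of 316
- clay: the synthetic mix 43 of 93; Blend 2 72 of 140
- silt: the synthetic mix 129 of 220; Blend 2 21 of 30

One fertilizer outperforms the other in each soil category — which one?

Blend 2

Loam: the synthetic mix 7/24 = 29.2%, Blend 2 126/316 = 39.9% → Blend 2
Clay: the synthetic mix 43/93 = 46.2%, Blend 2 72/140 = 51.4% → Blend 2
Silt: the synthetic mix 129/220 = 58.6%, Blend 2 21/30 = 70.0% → Blend 2
Blend 2 has the higher rate in all 3 groups.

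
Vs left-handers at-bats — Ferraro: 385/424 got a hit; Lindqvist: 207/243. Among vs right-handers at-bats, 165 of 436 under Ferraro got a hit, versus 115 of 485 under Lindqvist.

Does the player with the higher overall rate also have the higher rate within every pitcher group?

Vs left-handers: Ferraro 385/424 = 90.8%, Lindqvist 207/243 = 85.2% → Ferraro
Vs right-handers: Ferraro 165/436 = 37.8%, Lindqvist 115/485 = 23.7% → Ferraro
Overall: Ferraro 550/860 = 64.0%, Lindqvist 322/728 = 44.2% → Ferraro
Ferraro wins overall and in every pitcher group — no reversal.

Yes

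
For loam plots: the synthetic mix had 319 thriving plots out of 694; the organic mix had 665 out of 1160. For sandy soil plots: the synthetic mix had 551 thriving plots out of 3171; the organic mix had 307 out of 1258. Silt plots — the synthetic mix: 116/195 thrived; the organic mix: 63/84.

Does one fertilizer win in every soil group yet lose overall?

No

Loam: the synthetic mix 319/694 = 46.0%, the organic mix 665/1160 = 57.3% → the organic mix
Sandy soil: the synthetic mix 551/3171 = 17.4%, the organic mix 307/1258 = 24.4% → the organic mix
Silt: the synthetic mix 116/195 = 59.5%, the organic mix 63/84 = 75.0% → the organic mix
Overall: the synthetic mix 986/4060 = 24.3%, the organic mix 1035/2502 = 41.4% → the organic mix
The organic mix wins overall and in every soil group — no reversal.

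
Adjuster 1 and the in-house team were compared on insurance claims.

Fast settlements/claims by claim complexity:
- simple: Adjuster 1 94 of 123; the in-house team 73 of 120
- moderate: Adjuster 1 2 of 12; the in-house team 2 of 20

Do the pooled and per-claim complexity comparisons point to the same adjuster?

Yes

Simple: Adjuster 1 94/123 = 76.4%, the in-house team 73/120 = 60.8% → Adjuster 1
Moderate: Adjuster 1 2/12 = 16.7%, the in-house team 2/20 = 10.0% → Adjuster 1
Overall: Adjuster 1 96/135 = 71.1%, the in-house team 75/140 = 53.6% → Adjuster 1
Adjuster 1 wins overall and in every claim group — no reversal.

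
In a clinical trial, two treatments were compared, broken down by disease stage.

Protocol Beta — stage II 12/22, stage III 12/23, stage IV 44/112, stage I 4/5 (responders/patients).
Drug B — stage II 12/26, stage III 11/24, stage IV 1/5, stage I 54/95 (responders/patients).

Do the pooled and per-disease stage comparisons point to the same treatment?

Stage II: Protocol Beta 12/22 = 54.5%, Drug B 12/26 = 46.2% → Protocol Beta
Stage III: Protocol Beta 12/23 = 52.2%, Drug B 11/24 = 45.8% → Protocol Beta
Stage IV: Protocol Beta 44/112 = 39.3%, Drug B 1/5 = 20.0% → Protocol Beta
Stage I: Protocol Beta 4/5 = 80.0%, Drug B 54/95 = 56.8% → Protocol Beta
Overall: Protocol Beta 72/162 = 44.4%, Drug B 78/150 = 52.0% → Drug B
Protocol Beta wins each disease group but Drug B wins overall — the comparison reverses. Protocol Beta's patients skew toward stage IV, which has a lower base rate.

No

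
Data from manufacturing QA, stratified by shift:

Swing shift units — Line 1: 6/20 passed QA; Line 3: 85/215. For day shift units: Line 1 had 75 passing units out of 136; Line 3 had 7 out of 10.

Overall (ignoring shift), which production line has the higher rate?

Line 1

Swing shift: Line 1 6/20 = 30.0%, Line 3 85/215 = 39.5% → Line 3
Day shift: Line 1 75/136 = 55.1%, Line 3 7/10 = 70.0% → Line 3
Overall: Line 1 81/156 = 51.9%, Line 3 92/225 = 40.9% → Line 1
(Line 3 wins every shift group but Line 1 wins overall — Line 3's units skew toward the low-rate swing shift group.)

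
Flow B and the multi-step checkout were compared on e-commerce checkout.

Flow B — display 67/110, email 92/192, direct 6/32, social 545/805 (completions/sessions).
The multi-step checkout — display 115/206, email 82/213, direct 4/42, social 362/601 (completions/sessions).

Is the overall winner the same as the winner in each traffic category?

Display: Flow B 67/110 = 60.9%, the multi-step checkout 115/206 = 55.8% → Flow B
Email: Flow B 92/192 = 47.9%, the multi-step checkout 82/213 = 38.5% → Flow B
Direct: Flow B 6/32 = 18.8%, the multi-step checkout 4/42 = 9.5% → Flow B
Social: Flow B 545/805 = 67.7%, the multi-step checkout 362/601 = 60.2% → Flow B
Overall: Flow B 710/1139 = 62.3%, the multi-step checkout 563/1062 = 53.0% → Flow B
Flow B wins overall and in every traffic group — no reversal.

Yes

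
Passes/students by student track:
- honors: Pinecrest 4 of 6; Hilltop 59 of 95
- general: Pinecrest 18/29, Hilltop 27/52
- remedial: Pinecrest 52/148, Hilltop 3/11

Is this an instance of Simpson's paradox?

Honors: Pinecrest 4/6 = 66.7%, Hilltop 59/95 = 62.1% → Pinecrest
General: Pinecrest 18/29 = 62.1%, Hilltop 27/52 = 51.9% → Pinecrest
Remedial: Pinecrest 52/148 = 35.1%, Hilltop 3/11 = 27.3% → Pinecrest
Overall: Pinecrest 74/183 = 40.4%, Hilltop 89/158 = 56.3% → Hilltop
Pinecrest wins each student group but Hilltop wins overall — the comparison reverses. Pinecrest's students skew toward remedial, which has a lower base rate.

Yes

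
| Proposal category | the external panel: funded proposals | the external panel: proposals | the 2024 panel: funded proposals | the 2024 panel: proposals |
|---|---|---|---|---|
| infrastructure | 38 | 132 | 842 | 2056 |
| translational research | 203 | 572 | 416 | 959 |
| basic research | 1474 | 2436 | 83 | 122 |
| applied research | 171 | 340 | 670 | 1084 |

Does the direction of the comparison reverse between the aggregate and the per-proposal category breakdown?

Infrastructure: the external panel 38/132 = 28.8%, the 2024 panel 842/2056 = 41.0% → the 2024 panel
Translational research: the external panel 203/572 = 35.5%, the 2024 panel 416/959 = 43.4% → the 2024 panel
Basic research: the external panel 1474/2436 = 60.5%, the 2024 panel 83/122 = 68.0% → the 2024 panel
Applied research: the external panel 171/340 = 50.3%, the 2024 panel 670/1084 = 61.8% → the 2024 panel
Overall: the external panel 1886/3480 = 54.2%, the 2024 panel 2011/4221 = 47.6% → the external panel
The 2024 panel wins each proposal group but the external panel wins overall — the comparison reverses. The 2024 panel's proposals skew toward infrastructure, which has a lower base rate.

Yes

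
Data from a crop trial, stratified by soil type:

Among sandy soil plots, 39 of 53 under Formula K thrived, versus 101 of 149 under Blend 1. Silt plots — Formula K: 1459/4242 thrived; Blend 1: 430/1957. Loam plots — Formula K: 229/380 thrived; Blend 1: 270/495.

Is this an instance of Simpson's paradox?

No

Sandy soil: Formula K 39/53 = 73.6%, Blend 1 101/149 = 67.8% → Formula K
Silt: Formula K 1459/4242 = 34.4%, Blend 1 430/1957 = 22.0% → Formula K
Loam: Formula K 229/380 = 60.3%, Blend 1 270/495 = 54.5% → Formula K
Overall: Formula K 1727/4675 = 36.9%, Blend 1 801/2601 = 30.8% → Formula K
Formula K wins overall and in every soil group — no reversal.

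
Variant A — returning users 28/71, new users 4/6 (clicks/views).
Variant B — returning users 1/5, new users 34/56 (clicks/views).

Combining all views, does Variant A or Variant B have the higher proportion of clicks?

Returning users: Variant A 28/71 = 39.4%, Variant B 1/5 = 20.0% → Variant A
New users: Variant A 4/6 = 66.7%, Variant B 34/56 = 60.7% → Variant A
Overall: Variant A 32/77 = 41.6%, Variant B 35/61 = 57.4% → Variant B
(Variant A wins every user group but Variant B wins overall — Variant A's views skew toward the low-rate returning users group.)

Variant B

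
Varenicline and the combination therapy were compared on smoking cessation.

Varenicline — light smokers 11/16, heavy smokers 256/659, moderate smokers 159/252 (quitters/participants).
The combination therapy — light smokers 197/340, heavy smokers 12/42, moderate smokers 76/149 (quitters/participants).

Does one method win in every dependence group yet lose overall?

Light smokers: varenicline 11/16 = 68.8%, the combination therapy 197/340 = 57.9% → varenicline
Heavy smokers: varenicline 256/659 = 38.8%, the combination therapy 12/42 = 28.6% → varenicline
Moderate smokers: varenicline 159/252 = 63.1%, the combination therapy 76/149 = 51.0% → varenicline
Overall: varenicline 426/927 = 46.0%, the combination therapy 285/531 = 53.7% → the combination therapy
Varenicline wins each dependence group but the combination therapy wins overall — the comparison reverses. Varenicline's participants skew toward heavy smokers, which has a lower base rate.

Yes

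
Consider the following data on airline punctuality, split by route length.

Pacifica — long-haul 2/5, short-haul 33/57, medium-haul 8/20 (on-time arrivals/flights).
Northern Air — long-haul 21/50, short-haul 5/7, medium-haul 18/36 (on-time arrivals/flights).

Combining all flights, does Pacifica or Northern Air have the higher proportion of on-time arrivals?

Long-haul: Pacifica 2/5 = 40.0%, Northern Air 21/50 = 42.0% → Northern Air
Short-haul: Pacifica 33/57 = 57.9%, Northern Air 5/7 = 71.4% → Northern Air
Medium-haul: Pacifica 8/20 = 40.0%, Northern Air 18/36 = 50.0% → Northern Air
Overall: Pacifica 43/82 = 52.4%, Northern Air 44/93 = 47.3% → Pacifica
(Northern Air wins every route group but Pacifica wins overall — Northern Air's flights skew toward the low-rate long-haul group.)

Pacifica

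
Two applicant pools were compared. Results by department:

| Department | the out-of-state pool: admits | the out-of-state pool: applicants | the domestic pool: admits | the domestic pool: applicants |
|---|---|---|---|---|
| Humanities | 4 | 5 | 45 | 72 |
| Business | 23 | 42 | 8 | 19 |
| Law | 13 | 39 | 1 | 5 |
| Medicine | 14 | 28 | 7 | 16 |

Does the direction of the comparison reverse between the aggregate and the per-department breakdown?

Humanities: the out-of-state pool 4/5 = 80.0%, the domestic pool 45/72 = 62.5% → the out-of-state pool
Business: the out-of-state pool 23/42 = 54.8%, the domestic pool 8/19 = 42.1% → the out-of-state pool
Law: the out-of-state pool 13/39 = 33.3%, the domestic pool 1/5 = 20.0% → the out-of-state pool
Medicine: the out-of-state pool 14/28 = 50.0%, the domestic pool 7/16 = 43.8% → the out-of-state pool
Overall: the out-of-state pool 54/114 = 47.4%, the domestic pool 61/112 = 54.5% → the domestic pool
The out-of-state pool wins each department group but the domestic pool wins overall — the comparison reverses. The out-of-state pool's applicants skew toward Law, which has a lower base rate.

Yes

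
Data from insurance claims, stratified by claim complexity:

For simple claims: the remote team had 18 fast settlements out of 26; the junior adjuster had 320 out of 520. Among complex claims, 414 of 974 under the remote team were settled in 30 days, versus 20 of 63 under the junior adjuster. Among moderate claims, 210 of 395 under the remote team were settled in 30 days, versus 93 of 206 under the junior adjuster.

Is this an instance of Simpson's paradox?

Yes

Simple: the remote team 18/26 = 69.2%, the junior adjuster 320/520 = 61.5% → the remote team
Complex: the remote team 414/974 = 42.5%, the junior adjuster 20/63 = 31.7% → the remote team
Moderate: the remote team 210/395 = 53.2%, the junior adjuster 93/206 = 45.1% → the remote team
Overall: the remote team 642/1395 = 46.0%, the junior adjuster 433/789 = 54.9% → the junior adjuster
The remote team wins each claim group but the junior adjuster wins overall — the comparison reverses. The remote team's claims skew toward complex, which has a lower base rate.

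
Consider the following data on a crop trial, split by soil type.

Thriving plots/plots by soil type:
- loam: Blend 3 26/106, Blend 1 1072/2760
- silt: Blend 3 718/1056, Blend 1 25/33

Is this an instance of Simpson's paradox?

Yes

Loam: Blend 3 26/106 = 24.5%, Blend 1 1072/2760 = 38.8% → Blend 1
Silt: Blend 3 718/1056 = 68.0%, Blend 1 25/33 = 75.8% → Blend 1
Overall: Blend 3 744/1162 = 64.0%, Blend 1 1097/2793 = 39.3% → Blend 3
Blend 1 wins each soil group but Blend 3 wins overall — the comparison reverses. Blend 1's plots skew toward loam, which has a lower base rate.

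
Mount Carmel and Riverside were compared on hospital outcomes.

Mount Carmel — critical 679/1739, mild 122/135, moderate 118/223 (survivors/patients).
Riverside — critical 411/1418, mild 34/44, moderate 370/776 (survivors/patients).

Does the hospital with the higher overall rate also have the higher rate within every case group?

Yes

Critical: Mount Carmel 679/1739 = 39.0%, Riverside 411/1418 = 29.0% → Mount Carmel
Mild: Mount Carmel 122/135 = 90.4%, Riverside 34/44 = 77.3% → Mount Carmel
Moderate: Mount Carmel 118/223 = 52.9%, Riverside 370/776 = 47.7% → Mount Carmel
Overall: Mount Carmel 919/2097 = 43.8%, Riverside 815/2238 = 36.4% → Mount Carmel
Mount Carmel wins overall and in every case group — no reversal.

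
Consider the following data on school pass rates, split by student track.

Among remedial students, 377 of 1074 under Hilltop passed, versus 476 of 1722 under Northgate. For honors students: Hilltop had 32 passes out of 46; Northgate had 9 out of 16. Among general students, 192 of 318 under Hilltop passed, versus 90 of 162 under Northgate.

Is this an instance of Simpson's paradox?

Remedial: Hilltop 377/1074 = 35.1%, Northgate 476/1722 = 27.6% → Hilltop
Honors: Hilltop 32/46 = 69.6%, Northgate 9/16 = 56.2% → Hilltop
General: Hilltop 192/318 = 60.4%, Northgate 90/162 = 55.6% → Hilltop
Overall: Hilltop 601/1438 = 41.8%, Northgate 575/1900 = 30.3% → Hilltop
Hilltop wins overall and in every student group — no reversal.

No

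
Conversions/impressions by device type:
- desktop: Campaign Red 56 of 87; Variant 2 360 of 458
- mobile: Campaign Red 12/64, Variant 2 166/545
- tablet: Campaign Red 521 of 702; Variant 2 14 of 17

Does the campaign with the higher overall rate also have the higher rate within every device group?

Desktop: Campaign Red 56/87 = 64.4%, Variant 2 360/458 = 78.6% → Variant 2
Mobile: Campaign Red 12/64 = 18.8%, Variant 2 166/545 = 30.5% → Variant 2
Tablet: Campaign Red 521/702 = 74.2%, Variant 2 14/17 = 82.4% → Variant 2
Overall: Campaign Red 589/853 = 69.1%, Variant 2 540/1020 = 52.9% → Campaign Red
Variant 2 wins each device group but Campaign Red wins overall — the comparison reverses. Variant 2's impressions skew toward mobile, which has a lower base rate.

No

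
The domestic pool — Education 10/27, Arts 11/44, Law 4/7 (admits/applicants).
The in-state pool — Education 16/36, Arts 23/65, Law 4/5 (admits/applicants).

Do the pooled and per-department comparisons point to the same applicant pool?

Yes

Education: the domestic pool 10/27 = 37.0%, the in-state pool 16/36 = 44.4% → the in-state pool
Arts: the domestic pool 11/44 = 25.0%, the in-state pool 23/65 = 35.4% → the in-state pool
Law: the domestic pool 4/7 = 57.1%, the in-state pool 4/5 = 80.0% → the in-state pool
Overall: the domestic pool 25/78 = 32.1%, the in-state pool 43/106 = 40.6% → the in-state pool
The in-state pool wins overall and in every department group — no reversal.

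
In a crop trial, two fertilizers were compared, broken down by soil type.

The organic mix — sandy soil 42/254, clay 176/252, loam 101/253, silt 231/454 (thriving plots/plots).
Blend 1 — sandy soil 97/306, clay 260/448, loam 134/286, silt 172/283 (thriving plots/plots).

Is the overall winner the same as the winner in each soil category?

No

Sandy soil: the organic mix 42/254 = 16.5%, Blend 1 97/306 = 31.7% → Blend 1
Clay: the organic mix 176/252 = 69.8%, Blend 1 260/448 = 58.0% → the organic mix
Loam: the organic mix 101/253 = 39.9%, Blend 1 134/286 = 46.9% → Blend 1
Silt: the organic mix 231/454 = 50.9%, Blend 1 172/283 = 60.8% → Blend 1
Overall: the organic mix 550/1213 = 45.3%, Blend 1 663/1323 = 50.1% → Blend 1
Neither sweeps: the organic mix wins 1 of 4 groups, Blend 1 wins 3. Blend 1 wins overall but not every group — no Simpson reversal.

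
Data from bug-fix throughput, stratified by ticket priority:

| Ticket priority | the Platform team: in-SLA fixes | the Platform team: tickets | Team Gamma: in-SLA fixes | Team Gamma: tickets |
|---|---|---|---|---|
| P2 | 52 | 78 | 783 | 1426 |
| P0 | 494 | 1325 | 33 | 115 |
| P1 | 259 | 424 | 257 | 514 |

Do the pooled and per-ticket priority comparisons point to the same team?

No

P2: the Platform team 52/78 = 66.7%, Team Gamma 783/1426 = 54.9% → the Platform team
P0: the Platform team 494/1325 = 37.3%, Team Gamma 33/115 = 28.7% → the Platform team
P1: the Platform team 259/424 = 61.1%, Team Gamma 257/514 = 50.0% → the Platform team
Overall: the Platform team 805/1827 = 44.1%, Team Gamma 1073/2055 = 52.2% → Team Gamma
The Platform team wins each ticket group but Team Gamma wins overall — the comparison reverses. The Platform team's tickets skew toward P0, which has a lower base rate.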